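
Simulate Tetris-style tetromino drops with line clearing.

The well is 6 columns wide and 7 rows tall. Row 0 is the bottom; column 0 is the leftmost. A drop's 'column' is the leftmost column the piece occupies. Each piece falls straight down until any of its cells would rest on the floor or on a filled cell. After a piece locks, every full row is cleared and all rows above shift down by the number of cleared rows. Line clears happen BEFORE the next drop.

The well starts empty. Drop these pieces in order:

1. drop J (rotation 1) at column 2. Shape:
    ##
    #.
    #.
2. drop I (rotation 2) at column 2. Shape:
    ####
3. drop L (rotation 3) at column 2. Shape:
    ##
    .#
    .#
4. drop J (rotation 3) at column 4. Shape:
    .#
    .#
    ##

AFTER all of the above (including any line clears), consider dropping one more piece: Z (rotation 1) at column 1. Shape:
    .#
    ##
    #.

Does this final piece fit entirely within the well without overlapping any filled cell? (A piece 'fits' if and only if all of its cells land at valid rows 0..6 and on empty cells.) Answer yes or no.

Drop 1: J rot1 at col 2 lands with bottom-row=0; cleared 0 line(s) (total 0); column heights now [0 0 3 3 0 0], max=3
Drop 2: I rot2 at col 2 lands with bottom-row=3; cleared 0 line(s) (total 0); column heights now [0 0 4 4 4 4], max=4
Drop 3: L rot3 at col 2 lands with bottom-row=4; cleared 0 line(s) (total 0); column heights now [0 0 7 7 4 4], max=7
Drop 4: J rot3 at col 4 lands with bottom-row=4; cleared 0 line(s) (total 0); column heights now [0 0 7 7 5 7], max=7
Test piece Z rot1 at col 1 (width 2): heights before test = [0 0 7 7 5 7]; fits = False

Answer: no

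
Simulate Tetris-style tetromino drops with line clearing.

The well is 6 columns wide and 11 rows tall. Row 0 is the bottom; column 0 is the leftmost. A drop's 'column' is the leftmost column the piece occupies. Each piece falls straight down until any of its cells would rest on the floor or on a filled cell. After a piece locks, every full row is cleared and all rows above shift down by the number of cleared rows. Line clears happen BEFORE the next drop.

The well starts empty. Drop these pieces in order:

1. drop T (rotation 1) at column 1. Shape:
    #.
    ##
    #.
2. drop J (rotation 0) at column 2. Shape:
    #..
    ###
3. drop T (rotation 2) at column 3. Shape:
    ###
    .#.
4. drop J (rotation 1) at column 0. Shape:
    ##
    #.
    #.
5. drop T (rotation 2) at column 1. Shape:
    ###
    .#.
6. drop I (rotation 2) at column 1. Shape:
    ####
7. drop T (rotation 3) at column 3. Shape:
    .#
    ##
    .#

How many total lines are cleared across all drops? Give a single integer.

Answer: 0

Derivation:
Drop 1: T rot1 at col 1 lands with bottom-row=0; cleared 0 line(s) (total 0); column heights now [0 3 2 0 0 0], max=3
Drop 2: J rot0 at col 2 lands with bottom-row=2; cleared 0 line(s) (total 0); column heights now [0 3 4 3 3 0], max=4
Drop 3: T rot2 at col 3 lands with bottom-row=3; cleared 0 line(s) (total 0); column heights now [0 3 4 5 5 5], max=5
Drop 4: J rot1 at col 0 lands with bottom-row=1; cleared 0 line(s) (total 0); column heights now [4 4 4 5 5 5], max=5
Drop 5: T rot2 at col 1 lands with bottom-row=4; cleared 0 line(s) (total 0); column heights now [4 6 6 6 5 5], max=6
Drop 6: I rot2 at col 1 lands with bottom-row=6; cleared 0 line(s) (total 0); column heights now [4 7 7 7 7 5], max=7
Drop 7: T rot3 at col 3 lands with bottom-row=7; cleared 0 line(s) (total 0); column heights now [4 7 7 9 10 5], max=10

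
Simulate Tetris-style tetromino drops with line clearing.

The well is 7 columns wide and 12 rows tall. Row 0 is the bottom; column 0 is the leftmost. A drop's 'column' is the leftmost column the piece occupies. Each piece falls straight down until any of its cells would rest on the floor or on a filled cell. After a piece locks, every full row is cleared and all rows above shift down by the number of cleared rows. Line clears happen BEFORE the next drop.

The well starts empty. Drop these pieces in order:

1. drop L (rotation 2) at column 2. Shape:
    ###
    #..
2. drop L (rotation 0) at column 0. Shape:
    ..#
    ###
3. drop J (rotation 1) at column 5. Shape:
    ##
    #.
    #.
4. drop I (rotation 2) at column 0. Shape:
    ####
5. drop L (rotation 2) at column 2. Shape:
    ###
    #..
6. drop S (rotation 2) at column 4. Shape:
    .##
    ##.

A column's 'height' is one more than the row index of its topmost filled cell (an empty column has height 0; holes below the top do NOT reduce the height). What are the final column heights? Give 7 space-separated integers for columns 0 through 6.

Drop 1: L rot2 at col 2 lands with bottom-row=0; cleared 0 line(s) (total 0); column heights now [0 0 2 2 2 0 0], max=2
Drop 2: L rot0 at col 0 lands with bottom-row=2; cleared 0 line(s) (total 0); column heights now [3 3 4 2 2 0 0], max=4
Drop 3: J rot1 at col 5 lands with bottom-row=0; cleared 0 line(s) (total 0); column heights now [3 3 4 2 2 3 3], max=4
Drop 4: I rot2 at col 0 lands with bottom-row=4; cleared 0 line(s) (total 0); column heights now [5 5 5 5 2 3 3], max=5
Drop 5: L rot2 at col 2 lands with bottom-row=5; cleared 0 line(s) (total 0); column heights now [5 5 7 7 7 3 3], max=7
Drop 6: S rot2 at col 4 lands with bottom-row=7; cleared 0 line(s) (total 0); column heights now [5 5 7 7 8 9 9], max=9

Answer: 5 5 7 7 8 9 9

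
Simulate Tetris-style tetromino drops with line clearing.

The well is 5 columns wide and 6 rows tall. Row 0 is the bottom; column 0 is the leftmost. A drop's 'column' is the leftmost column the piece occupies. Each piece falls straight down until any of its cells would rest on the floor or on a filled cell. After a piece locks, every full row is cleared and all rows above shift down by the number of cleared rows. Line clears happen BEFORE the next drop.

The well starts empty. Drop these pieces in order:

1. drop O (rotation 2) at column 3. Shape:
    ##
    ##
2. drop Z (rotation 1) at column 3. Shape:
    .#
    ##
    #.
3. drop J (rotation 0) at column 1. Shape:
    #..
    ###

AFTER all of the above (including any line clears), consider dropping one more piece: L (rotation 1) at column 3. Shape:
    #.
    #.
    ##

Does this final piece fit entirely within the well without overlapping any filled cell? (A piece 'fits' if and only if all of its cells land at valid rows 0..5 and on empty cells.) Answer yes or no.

Drop 1: O rot2 at col 3 lands with bottom-row=0; cleared 0 line(s) (total 0); column heights now [0 0 0 2 2], max=2
Drop 2: Z rot1 at col 3 lands with bottom-row=2; cleared 0 line(s) (total 0); column heights now [0 0 0 4 5], max=5
Drop 3: J rot0 at col 1 lands with bottom-row=4; cleared 0 line(s) (total 0); column heights now [0 6 5 5 5], max=6
Test piece L rot1 at col 3 (width 2): heights before test = [0 6 5 5 5]; fits = False

Answer: no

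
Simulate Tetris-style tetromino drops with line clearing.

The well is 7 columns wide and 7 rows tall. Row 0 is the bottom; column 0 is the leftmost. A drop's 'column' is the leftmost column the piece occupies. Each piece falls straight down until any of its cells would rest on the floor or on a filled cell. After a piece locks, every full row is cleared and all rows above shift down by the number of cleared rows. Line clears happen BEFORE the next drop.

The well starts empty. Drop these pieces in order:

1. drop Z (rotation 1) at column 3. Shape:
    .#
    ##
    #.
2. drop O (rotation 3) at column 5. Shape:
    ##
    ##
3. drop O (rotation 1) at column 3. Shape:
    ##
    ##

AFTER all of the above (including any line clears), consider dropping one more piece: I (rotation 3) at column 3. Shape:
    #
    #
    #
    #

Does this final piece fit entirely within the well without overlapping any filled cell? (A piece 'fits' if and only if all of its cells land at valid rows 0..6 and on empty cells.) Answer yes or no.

Answer: no

Derivation:
Drop 1: Z rot1 at col 3 lands with bottom-row=0; cleared 0 line(s) (total 0); column heights now [0 0 0 2 3 0 0], max=3
Drop 2: O rot3 at col 5 lands with bottom-row=0; cleared 0 line(s) (total 0); column heights now [0 0 0 2 3 2 2], max=3
Drop 3: O rot1 at col 3 lands with bottom-row=3; cleared 0 line(s) (total 0); column heights now [0 0 0 5 5 2 2], max=5
Test piece I rot3 at col 3 (width 1): heights before test = [0 0 0 5 5 2 2]; fits = False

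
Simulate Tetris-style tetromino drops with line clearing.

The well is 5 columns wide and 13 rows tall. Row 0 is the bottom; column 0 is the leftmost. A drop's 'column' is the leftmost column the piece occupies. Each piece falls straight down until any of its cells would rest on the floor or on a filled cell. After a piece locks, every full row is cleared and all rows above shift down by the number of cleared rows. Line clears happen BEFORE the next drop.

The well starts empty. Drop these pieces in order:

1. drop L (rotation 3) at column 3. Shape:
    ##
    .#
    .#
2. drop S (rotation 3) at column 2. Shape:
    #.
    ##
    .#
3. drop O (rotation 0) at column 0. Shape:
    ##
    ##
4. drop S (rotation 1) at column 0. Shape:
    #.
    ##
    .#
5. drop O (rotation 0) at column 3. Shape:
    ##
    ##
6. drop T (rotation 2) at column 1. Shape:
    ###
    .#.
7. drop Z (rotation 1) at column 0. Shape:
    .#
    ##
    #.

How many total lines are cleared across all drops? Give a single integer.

Drop 1: L rot3 at col 3 lands with bottom-row=0; cleared 0 line(s) (total 0); column heights now [0 0 0 3 3], max=3
Drop 2: S rot3 at col 2 lands with bottom-row=3; cleared 0 line(s) (total 0); column heights now [0 0 6 5 3], max=6
Drop 3: O rot0 at col 0 lands with bottom-row=0; cleared 0 line(s) (total 0); column heights now [2 2 6 5 3], max=6
Drop 4: S rot1 at col 0 lands with bottom-row=2; cleared 0 line(s) (total 0); column heights now [5 4 6 5 3], max=6
Drop 5: O rot0 at col 3 lands with bottom-row=5; cleared 0 line(s) (total 0); column heights now [5 4 6 7 7], max=7
Drop 6: T rot2 at col 1 lands with bottom-row=6; cleared 0 line(s) (total 0); column heights now [5 8 8 8 7], max=8
Drop 7: Z rot1 at col 0 lands with bottom-row=7; cleared 0 line(s) (total 0); column heights now [9 10 8 8 7], max=10

Answer: 0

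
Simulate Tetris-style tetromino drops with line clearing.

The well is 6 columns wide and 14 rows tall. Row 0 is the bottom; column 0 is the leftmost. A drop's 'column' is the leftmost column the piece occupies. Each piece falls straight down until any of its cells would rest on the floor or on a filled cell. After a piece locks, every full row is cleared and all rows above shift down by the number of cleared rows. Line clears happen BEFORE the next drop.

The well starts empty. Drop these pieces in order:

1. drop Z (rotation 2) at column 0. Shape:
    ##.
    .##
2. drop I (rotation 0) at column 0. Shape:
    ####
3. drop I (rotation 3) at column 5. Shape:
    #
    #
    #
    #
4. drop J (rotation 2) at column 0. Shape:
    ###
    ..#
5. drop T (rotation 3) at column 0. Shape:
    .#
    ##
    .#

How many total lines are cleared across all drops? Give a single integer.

Answer: 0

Derivation:
Drop 1: Z rot2 at col 0 lands with bottom-row=0; cleared 0 line(s) (total 0); column heights now [2 2 1 0 0 0], max=2
Drop 2: I rot0 at col 0 lands with bottom-row=2; cleared 0 line(s) (total 0); column heights now [3 3 3 3 0 0], max=3
Drop 3: I rot3 at col 5 lands with bottom-row=0; cleared 0 line(s) (total 0); column heights now [3 3 3 3 0 4], max=4
Drop 4: J rot2 at col 0 lands with bottom-row=3; cleared 0 line(s) (total 0); column heights now [5 5 5 3 0 4], max=5
Drop 5: T rot3 at col 0 lands with bottom-row=5; cleared 0 line(s) (total 0); column heights now [7 8 5 3 0 4], max=8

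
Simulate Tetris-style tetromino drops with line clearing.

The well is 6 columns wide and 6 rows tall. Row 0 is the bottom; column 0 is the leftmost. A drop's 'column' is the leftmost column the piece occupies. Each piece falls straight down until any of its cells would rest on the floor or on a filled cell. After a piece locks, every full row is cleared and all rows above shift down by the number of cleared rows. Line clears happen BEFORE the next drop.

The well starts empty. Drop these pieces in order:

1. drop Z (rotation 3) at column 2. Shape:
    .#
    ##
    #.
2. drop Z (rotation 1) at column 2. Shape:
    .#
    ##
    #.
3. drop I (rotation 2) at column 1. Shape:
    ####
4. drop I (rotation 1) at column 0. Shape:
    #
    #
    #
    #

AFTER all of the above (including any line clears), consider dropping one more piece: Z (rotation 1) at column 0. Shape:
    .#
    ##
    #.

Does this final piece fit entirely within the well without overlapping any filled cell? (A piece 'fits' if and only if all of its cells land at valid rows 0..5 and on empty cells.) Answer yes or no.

Drop 1: Z rot3 at col 2 lands with bottom-row=0; cleared 0 line(s) (total 0); column heights now [0 0 2 3 0 0], max=3
Drop 2: Z rot1 at col 2 lands with bottom-row=2; cleared 0 line(s) (total 0); column heights now [0 0 4 5 0 0], max=5
Drop 3: I rot2 at col 1 lands with bottom-row=5; cleared 0 line(s) (total 0); column heights now [0 6 6 6 6 0], max=6
Drop 4: I rot1 at col 0 lands with bottom-row=0; cleared 0 line(s) (total 0); column heights now [4 6 6 6 6 0], max=6
Test piece Z rot1 at col 0 (width 2): heights before test = [4 6 6 6 6 0]; fits = False

Answer: no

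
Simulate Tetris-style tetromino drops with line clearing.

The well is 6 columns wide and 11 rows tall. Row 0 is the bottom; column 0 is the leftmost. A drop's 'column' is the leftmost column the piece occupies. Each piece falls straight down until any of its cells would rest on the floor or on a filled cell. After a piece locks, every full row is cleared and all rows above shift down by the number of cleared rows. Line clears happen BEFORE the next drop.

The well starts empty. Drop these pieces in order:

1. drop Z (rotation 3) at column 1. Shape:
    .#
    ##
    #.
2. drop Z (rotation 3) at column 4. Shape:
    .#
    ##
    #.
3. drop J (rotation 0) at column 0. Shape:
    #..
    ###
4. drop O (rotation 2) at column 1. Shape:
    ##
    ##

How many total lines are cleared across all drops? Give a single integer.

Answer: 0

Derivation:
Drop 1: Z rot3 at col 1 lands with bottom-row=0; cleared 0 line(s) (total 0); column heights now [0 2 3 0 0 0], max=3
Drop 2: Z rot3 at col 4 lands with bottom-row=0; cleared 0 line(s) (total 0); column heights now [0 2 3 0 2 3], max=3
Drop 3: J rot0 at col 0 lands with bottom-row=3; cleared 0 line(s) (total 0); column heights now [5 4 4 0 2 3], max=5
Drop 4: O rot2 at col 1 lands with bottom-row=4; cleared 0 line(s) (total 0); column heights now [5 6 6 0 2 3], max=6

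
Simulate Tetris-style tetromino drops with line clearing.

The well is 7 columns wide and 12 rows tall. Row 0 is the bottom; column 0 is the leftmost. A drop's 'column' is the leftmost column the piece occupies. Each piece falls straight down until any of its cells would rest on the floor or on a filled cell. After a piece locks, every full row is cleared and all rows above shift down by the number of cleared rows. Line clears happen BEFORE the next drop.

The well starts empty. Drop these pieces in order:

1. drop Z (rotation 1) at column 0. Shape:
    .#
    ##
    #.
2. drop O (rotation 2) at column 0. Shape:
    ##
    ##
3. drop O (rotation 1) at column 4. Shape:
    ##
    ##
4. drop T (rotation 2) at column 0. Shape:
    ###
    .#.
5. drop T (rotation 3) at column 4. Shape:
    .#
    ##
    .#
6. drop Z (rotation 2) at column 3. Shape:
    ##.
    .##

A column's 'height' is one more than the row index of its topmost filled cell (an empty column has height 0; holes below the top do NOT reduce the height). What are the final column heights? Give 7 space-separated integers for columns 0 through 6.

Answer: 7 7 7 7 7 6 0

Derivation:
Drop 1: Z rot1 at col 0 lands with bottom-row=0; cleared 0 line(s) (total 0); column heights now [2 3 0 0 0 0 0], max=3
Drop 2: O rot2 at col 0 lands with bottom-row=3; cleared 0 line(s) (total 0); column heights now [5 5 0 0 0 0 0], max=5
Drop 3: O rot1 at col 4 lands with bottom-row=0; cleared 0 line(s) (total 0); column heights now [5 5 0 0 2 2 0], max=5
Drop 4: T rot2 at col 0 lands with bottom-row=5; cleared 0 line(s) (total 0); column heights now [7 7 7 0 2 2 0], max=7
Drop 5: T rot3 at col 4 lands with bottom-row=2; cleared 0 line(s) (total 0); column heights now [7 7 7 0 4 5 0], max=7
Drop 6: Z rot2 at col 3 lands with bottom-row=5; cleared 0 line(s) (total 0); column heights now [7 7 7 7 7 6 0], max=7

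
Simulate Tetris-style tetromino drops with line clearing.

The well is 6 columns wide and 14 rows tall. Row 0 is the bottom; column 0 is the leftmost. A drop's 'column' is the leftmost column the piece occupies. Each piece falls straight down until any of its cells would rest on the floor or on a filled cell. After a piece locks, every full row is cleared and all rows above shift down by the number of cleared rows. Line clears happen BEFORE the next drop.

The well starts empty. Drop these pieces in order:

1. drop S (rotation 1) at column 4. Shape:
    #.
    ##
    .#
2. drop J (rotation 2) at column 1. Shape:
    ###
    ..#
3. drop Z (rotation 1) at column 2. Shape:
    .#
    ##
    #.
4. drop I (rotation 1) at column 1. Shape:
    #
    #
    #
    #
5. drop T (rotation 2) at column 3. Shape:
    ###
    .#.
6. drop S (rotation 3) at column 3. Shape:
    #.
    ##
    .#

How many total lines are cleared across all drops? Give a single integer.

Answer: 0

Derivation:
Drop 1: S rot1 at col 4 lands with bottom-row=0; cleared 0 line(s) (total 0); column heights now [0 0 0 0 3 2], max=3
Drop 2: J rot2 at col 1 lands with bottom-row=0; cleared 0 line(s) (total 0); column heights now [0 2 2 2 3 2], max=3
Drop 3: Z rot1 at col 2 lands with bottom-row=2; cleared 0 line(s) (total 0); column heights now [0 2 4 5 3 2], max=5
Drop 4: I rot1 at col 1 lands with bottom-row=2; cleared 0 line(s) (total 0); column heights now [0 6 4 5 3 2], max=6
Drop 5: T rot2 at col 3 lands with bottom-row=4; cleared 0 line(s) (total 0); column heights now [0 6 4 6 6 6], max=6
Drop 6: S rot3 at col 3 lands with bottom-row=6; cleared 0 line(s) (total 0); column heights now [0 6 4 9 8 6], max=9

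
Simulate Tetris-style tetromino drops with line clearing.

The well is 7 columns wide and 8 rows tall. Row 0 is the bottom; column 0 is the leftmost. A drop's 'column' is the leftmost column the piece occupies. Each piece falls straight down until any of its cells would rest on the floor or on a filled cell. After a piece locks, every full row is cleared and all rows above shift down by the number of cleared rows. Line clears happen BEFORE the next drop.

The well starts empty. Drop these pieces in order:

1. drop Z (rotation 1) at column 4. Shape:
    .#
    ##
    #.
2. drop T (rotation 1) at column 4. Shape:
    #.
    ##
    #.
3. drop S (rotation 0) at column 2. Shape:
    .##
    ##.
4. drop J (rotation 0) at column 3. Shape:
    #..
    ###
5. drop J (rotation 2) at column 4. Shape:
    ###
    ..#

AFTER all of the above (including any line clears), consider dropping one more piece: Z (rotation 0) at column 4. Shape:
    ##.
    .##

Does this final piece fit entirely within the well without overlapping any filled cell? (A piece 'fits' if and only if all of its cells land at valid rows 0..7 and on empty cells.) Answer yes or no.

Drop 1: Z rot1 at col 4 lands with bottom-row=0; cleared 0 line(s) (total 0); column heights now [0 0 0 0 2 3 0], max=3
Drop 2: T rot1 at col 4 lands with bottom-row=2; cleared 0 line(s) (total 0); column heights now [0 0 0 0 5 4 0], max=5
Drop 3: S rot0 at col 2 lands with bottom-row=4; cleared 0 line(s) (total 0); column heights now [0 0 5 6 6 4 0], max=6
Drop 4: J rot0 at col 3 lands with bottom-row=6; cleared 0 line(s) (total 0); column heights now [0 0 5 8 7 7 0], max=8
Drop 5: J rot2 at col 4 lands with bottom-row=6; cleared 0 line(s) (total 0); column heights now [0 0 5 8 8 8 8], max=8
Test piece Z rot0 at col 4 (width 3): heights before test = [0 0 5 8 8 8 8]; fits = False

Answer: no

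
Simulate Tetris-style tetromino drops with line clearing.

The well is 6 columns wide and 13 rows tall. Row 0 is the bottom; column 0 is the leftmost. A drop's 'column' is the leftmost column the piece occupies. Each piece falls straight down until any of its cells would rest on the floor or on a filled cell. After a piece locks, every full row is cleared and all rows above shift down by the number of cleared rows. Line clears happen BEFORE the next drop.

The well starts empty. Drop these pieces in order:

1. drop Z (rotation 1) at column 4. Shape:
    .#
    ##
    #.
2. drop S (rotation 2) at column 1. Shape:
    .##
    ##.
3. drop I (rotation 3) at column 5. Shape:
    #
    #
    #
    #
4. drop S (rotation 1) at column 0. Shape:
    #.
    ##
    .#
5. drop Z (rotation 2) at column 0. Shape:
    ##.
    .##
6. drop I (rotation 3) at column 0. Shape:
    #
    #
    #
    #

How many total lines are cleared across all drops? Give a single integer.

Answer: 0

Derivation:
Drop 1: Z rot1 at col 4 lands with bottom-row=0; cleared 0 line(s) (total 0); column heights now [0 0 0 0 2 3], max=3
Drop 2: S rot2 at col 1 lands with bottom-row=0; cleared 0 line(s) (total 0); column heights now [0 1 2 2 2 3], max=3
Drop 3: I rot3 at col 5 lands with bottom-row=3; cleared 0 line(s) (total 0); column heights now [0 1 2 2 2 7], max=7
Drop 4: S rot1 at col 0 lands with bottom-row=1; cleared 0 line(s) (total 0); column heights now [4 3 2 2 2 7], max=7
Drop 5: Z rot2 at col 0 lands with bottom-row=3; cleared 0 line(s) (total 0); column heights now [5 5 4 2 2 7], max=7
Drop 6: I rot3 at col 0 lands with bottom-row=5; cleared 0 line(s) (total 0); column heights now [9 5 4 2 2 7], max=9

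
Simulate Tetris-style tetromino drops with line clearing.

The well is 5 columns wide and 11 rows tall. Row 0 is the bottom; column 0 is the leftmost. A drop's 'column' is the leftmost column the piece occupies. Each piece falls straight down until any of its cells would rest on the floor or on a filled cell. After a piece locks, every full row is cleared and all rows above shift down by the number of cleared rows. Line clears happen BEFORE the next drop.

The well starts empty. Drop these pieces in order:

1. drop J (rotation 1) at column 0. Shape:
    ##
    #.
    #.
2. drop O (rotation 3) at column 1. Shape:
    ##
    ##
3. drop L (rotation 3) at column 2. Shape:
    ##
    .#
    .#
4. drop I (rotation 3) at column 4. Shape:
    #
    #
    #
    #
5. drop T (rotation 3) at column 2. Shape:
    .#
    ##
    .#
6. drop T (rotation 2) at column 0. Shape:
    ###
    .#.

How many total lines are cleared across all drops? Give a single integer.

Drop 1: J rot1 at col 0 lands with bottom-row=0; cleared 0 line(s) (total 0); column heights now [3 3 0 0 0], max=3
Drop 2: O rot3 at col 1 lands with bottom-row=3; cleared 0 line(s) (total 0); column heights now [3 5 5 0 0], max=5
Drop 3: L rot3 at col 2 lands with bottom-row=3; cleared 0 line(s) (total 0); column heights now [3 5 6 6 0], max=6
Drop 4: I rot3 at col 4 lands with bottom-row=0; cleared 0 line(s) (total 0); column heights now [3 5 6 6 4], max=6
Drop 5: T rot3 at col 2 lands with bottom-row=6; cleared 0 line(s) (total 0); column heights now [3 5 8 9 4], max=9
Drop 6: T rot2 at col 0 lands with bottom-row=7; cleared 0 line(s) (total 0); column heights now [9 9 9 9 4], max=9

Answer: 0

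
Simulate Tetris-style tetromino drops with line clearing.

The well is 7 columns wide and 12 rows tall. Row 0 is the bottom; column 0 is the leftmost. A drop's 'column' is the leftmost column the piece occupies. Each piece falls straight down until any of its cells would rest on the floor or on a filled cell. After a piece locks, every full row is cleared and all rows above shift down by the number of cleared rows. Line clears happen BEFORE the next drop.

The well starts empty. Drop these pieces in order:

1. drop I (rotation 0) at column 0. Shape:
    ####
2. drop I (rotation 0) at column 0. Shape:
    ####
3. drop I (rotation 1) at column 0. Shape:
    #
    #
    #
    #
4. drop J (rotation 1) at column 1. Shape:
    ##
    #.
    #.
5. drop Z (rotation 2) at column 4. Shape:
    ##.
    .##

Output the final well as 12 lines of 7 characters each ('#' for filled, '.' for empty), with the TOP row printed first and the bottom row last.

Drop 1: I rot0 at col 0 lands with bottom-row=0; cleared 0 line(s) (total 0); column heights now [1 1 1 1 0 0 0], max=1
Drop 2: I rot0 at col 0 lands with bottom-row=1; cleared 0 line(s) (total 0); column heights now [2 2 2 2 0 0 0], max=2
Drop 3: I rot1 at col 0 lands with bottom-row=2; cleared 0 line(s) (total 0); column heights now [6 2 2 2 0 0 0], max=6
Drop 4: J rot1 at col 1 lands with bottom-row=2; cleared 0 line(s) (total 0); column heights now [6 5 5 2 0 0 0], max=6
Drop 5: Z rot2 at col 4 lands with bottom-row=0; cleared 0 line(s) (total 0); column heights now [6 5 5 2 2 2 1], max=6

Answer: .......
.......
.......
.......
.......
.......
#......
###....
##.....
##.....
######.
####.##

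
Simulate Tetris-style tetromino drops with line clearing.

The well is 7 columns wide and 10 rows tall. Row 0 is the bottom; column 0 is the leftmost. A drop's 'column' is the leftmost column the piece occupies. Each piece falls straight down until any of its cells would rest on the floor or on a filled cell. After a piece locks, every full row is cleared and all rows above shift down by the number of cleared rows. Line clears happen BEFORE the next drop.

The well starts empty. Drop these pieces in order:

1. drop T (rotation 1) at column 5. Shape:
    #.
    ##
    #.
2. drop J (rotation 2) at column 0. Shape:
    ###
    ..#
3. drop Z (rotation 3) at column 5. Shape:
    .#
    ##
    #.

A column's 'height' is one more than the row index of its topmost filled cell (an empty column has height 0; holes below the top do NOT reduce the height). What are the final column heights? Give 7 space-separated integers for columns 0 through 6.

Answer: 2 2 2 0 0 5 6

Derivation:
Drop 1: T rot1 at col 5 lands with bottom-row=0; cleared 0 line(s) (total 0); column heights now [0 0 0 0 0 3 2], max=3
Drop 2: J rot2 at col 0 lands with bottom-row=0; cleared 0 line(s) (total 0); column heights now [2 2 2 0 0 3 2], max=3
Drop 3: Z rot3 at col 5 lands with bottom-row=3; cleared 0 line(s) (total 0); column heights now [2 2 2 0 0 5 6], max=6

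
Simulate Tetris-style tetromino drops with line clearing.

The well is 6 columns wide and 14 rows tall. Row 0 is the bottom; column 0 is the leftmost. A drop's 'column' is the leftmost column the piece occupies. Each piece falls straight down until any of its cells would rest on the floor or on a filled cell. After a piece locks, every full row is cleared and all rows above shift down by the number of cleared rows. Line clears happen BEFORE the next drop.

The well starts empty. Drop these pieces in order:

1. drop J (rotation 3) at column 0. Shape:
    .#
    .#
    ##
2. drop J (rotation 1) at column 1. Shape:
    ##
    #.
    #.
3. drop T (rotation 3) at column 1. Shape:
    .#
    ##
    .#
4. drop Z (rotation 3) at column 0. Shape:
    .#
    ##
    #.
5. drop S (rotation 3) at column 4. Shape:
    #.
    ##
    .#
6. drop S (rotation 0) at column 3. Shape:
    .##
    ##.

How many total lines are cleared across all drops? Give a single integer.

Drop 1: J rot3 at col 0 lands with bottom-row=0; cleared 0 line(s) (total 0); column heights now [1 3 0 0 0 0], max=3
Drop 2: J rot1 at col 1 lands with bottom-row=3; cleared 0 line(s) (total 0); column heights now [1 6 6 0 0 0], max=6
Drop 3: T rot3 at col 1 lands with bottom-row=6; cleared 0 line(s) (total 0); column heights now [1 8 9 0 0 0], max=9
Drop 4: Z rot3 at col 0 lands with bottom-row=7; cleared 0 line(s) (total 0); column heights now [9 10 9 0 0 0], max=10
Drop 5: S rot3 at col 4 lands with bottom-row=0; cleared 0 line(s) (total 0); column heights now [9 10 9 0 3 2], max=10
Drop 6: S rot0 at col 3 lands with bottom-row=3; cleared 0 line(s) (total 0); column heights now [9 10 9 4 5 5], max=10

Answer: 0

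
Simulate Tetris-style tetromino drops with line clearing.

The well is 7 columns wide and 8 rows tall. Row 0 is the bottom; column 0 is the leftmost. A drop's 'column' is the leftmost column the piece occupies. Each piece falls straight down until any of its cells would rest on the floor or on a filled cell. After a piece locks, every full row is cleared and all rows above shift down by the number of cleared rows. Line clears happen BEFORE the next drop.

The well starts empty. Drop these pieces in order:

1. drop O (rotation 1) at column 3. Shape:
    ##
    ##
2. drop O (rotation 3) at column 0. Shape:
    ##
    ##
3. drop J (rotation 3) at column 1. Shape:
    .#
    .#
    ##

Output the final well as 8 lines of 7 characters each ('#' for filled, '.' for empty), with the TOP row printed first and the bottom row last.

Drop 1: O rot1 at col 3 lands with bottom-row=0; cleared 0 line(s) (total 0); column heights now [0 0 0 2 2 0 0], max=2
Drop 2: O rot3 at col 0 lands with bottom-row=0; cleared 0 line(s) (total 0); column heights now [2 2 0 2 2 0 0], max=2
Drop 3: J rot3 at col 1 lands with bottom-row=2; cleared 0 line(s) (total 0); column heights now [2 3 5 2 2 0 0], max=5

Answer: .......
.......
.......
..#....
..#....
.##....
##.##..
##.##..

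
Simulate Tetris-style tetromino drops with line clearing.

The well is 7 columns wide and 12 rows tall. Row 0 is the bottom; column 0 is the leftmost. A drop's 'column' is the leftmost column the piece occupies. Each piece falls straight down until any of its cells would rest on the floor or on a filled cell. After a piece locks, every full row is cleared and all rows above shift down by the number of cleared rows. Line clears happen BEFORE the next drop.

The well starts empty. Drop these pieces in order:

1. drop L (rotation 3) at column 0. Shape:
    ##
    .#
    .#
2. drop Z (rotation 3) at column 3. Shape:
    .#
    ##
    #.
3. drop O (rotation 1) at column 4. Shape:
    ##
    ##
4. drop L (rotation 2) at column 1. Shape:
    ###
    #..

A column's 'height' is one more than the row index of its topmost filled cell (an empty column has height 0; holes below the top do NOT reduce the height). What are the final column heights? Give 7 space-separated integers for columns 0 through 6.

Drop 1: L rot3 at col 0 lands with bottom-row=0; cleared 0 line(s) (total 0); column heights now [3 3 0 0 0 0 0], max=3
Drop 2: Z rot3 at col 3 lands with bottom-row=0; cleared 0 line(s) (total 0); column heights now [3 3 0 2 3 0 0], max=3
Drop 3: O rot1 at col 4 lands with bottom-row=3; cleared 0 line(s) (total 0); column heights now [3 3 0 2 5 5 0], max=5
Drop 4: L rot2 at col 1 lands with bottom-row=3; cleared 0 line(s) (total 0); column heights now [3 5 5 5 5 5 0], max=5

Answer: 3 5 5 5 5 5 0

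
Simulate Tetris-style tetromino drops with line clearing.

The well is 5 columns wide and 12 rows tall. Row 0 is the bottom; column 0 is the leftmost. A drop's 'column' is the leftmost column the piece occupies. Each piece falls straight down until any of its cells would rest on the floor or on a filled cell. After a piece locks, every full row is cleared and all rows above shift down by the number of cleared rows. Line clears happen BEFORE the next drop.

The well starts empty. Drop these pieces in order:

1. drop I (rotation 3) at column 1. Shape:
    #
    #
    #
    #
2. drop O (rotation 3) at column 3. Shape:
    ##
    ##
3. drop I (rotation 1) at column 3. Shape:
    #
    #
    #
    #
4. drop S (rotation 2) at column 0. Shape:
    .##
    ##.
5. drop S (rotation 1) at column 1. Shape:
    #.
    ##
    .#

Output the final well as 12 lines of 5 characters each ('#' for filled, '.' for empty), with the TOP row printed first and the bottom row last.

Drop 1: I rot3 at col 1 lands with bottom-row=0; cleared 0 line(s) (total 0); column heights now [0 4 0 0 0], max=4
Drop 2: O rot3 at col 3 lands with bottom-row=0; cleared 0 line(s) (total 0); column heights now [0 4 0 2 2], max=4
Drop 3: I rot1 at col 3 lands with bottom-row=2; cleared 0 line(s) (total 0); column heights now [0 4 0 6 2], max=6
Drop 4: S rot2 at col 0 lands with bottom-row=4; cleared 0 line(s) (total 0); column heights now [5 6 6 6 2], max=6
Drop 5: S rot1 at col 1 lands with bottom-row=6; cleared 0 line(s) (total 0); column heights now [5 9 8 6 2], max=9

Answer: .....
.....
.....
.#...
.##..
..#..
.###.
##.#.
.#.#.
.#.#.
.#.##
.#.##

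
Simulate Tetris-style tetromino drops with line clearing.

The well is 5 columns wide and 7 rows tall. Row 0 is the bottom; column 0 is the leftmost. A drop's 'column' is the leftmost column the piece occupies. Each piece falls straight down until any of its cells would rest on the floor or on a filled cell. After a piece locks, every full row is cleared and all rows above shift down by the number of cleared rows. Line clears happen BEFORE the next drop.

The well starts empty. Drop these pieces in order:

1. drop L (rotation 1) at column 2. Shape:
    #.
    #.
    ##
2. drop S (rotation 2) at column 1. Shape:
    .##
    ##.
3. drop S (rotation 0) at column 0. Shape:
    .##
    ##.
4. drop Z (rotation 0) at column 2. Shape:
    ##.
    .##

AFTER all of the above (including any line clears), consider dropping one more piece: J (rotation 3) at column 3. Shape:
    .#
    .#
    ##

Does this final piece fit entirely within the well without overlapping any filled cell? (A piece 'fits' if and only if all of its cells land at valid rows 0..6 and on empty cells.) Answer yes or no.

Drop 1: L rot1 at col 2 lands with bottom-row=0; cleared 0 line(s) (total 0); column heights now [0 0 3 1 0], max=3
Drop 2: S rot2 at col 1 lands with bottom-row=3; cleared 0 line(s) (total 0); column heights now [0 4 5 5 0], max=5
Drop 3: S rot0 at col 0 lands with bottom-row=4; cleared 0 line(s) (total 0); column heights now [5 6 6 5 0], max=6
Drop 4: Z rot0 at col 2 lands with bottom-row=5; cleared 0 line(s) (total 0); column heights now [5 6 7 7 6], max=7
Test piece J rot3 at col 3 (width 2): heights before test = [5 6 7 7 6]; fits = False

Answer: no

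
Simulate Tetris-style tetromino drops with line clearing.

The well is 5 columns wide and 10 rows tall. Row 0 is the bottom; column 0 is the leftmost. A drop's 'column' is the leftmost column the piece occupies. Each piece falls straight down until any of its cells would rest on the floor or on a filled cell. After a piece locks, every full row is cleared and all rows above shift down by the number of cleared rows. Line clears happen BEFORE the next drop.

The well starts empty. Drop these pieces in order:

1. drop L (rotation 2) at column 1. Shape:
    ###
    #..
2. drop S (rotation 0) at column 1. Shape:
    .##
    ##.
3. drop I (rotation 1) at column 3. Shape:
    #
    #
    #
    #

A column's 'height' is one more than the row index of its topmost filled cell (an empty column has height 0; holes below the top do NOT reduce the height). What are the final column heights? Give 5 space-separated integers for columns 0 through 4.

Answer: 0 3 4 8 0

Derivation:
Drop 1: L rot2 at col 1 lands with bottom-row=0; cleared 0 line(s) (total 0); column heights now [0 2 2 2 0], max=2
Drop 2: S rot0 at col 1 lands with bottom-row=2; cleared 0 line(s) (total 0); column heights now [0 3 4 4 0], max=4
Drop 3: I rot1 at col 3 lands with bottom-row=4; cleared 0 line(s) (total 0); column heights now [0 3 4 8 0], max=8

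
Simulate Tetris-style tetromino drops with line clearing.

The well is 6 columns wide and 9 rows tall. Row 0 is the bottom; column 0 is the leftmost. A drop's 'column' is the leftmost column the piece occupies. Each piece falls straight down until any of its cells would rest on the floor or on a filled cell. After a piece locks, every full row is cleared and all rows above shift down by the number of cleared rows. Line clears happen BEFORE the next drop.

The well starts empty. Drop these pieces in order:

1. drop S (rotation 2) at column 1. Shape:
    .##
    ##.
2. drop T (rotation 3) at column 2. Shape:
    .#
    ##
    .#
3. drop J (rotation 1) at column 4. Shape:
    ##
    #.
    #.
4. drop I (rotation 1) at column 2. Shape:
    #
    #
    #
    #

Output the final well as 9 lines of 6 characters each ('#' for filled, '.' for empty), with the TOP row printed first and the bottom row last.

Answer: ......
..#...
..#...
..#...
..##..
..##..
...###
..###.
.##.#.

Derivation:
Drop 1: S rot2 at col 1 lands with bottom-row=0; cleared 0 line(s) (total 0); column heights now [0 1 2 2 0 0], max=2
Drop 2: T rot3 at col 2 lands with bottom-row=2; cleared 0 line(s) (total 0); column heights now [0 1 4 5 0 0], max=5
Drop 3: J rot1 at col 4 lands with bottom-row=0; cleared 0 line(s) (total 0); column heights now [0 1 4 5 3 3], max=5
Drop 4: I rot1 at col 2 lands with bottom-row=4; cleared 0 line(s) (total 0); column heights now [0 1 8 5 3 3], max=8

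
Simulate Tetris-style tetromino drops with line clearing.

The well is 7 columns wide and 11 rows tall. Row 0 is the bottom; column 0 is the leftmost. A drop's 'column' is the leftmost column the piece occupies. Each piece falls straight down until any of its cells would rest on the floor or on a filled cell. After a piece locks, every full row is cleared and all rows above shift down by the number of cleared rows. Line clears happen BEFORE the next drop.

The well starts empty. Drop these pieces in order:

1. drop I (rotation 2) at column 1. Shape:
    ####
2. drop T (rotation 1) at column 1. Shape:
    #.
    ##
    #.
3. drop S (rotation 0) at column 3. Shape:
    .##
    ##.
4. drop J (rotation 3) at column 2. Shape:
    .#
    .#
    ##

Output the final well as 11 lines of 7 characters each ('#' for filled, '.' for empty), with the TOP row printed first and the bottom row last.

Drop 1: I rot2 at col 1 lands with bottom-row=0; cleared 0 line(s) (total 0); column heights now [0 1 1 1 1 0 0], max=1
Drop 2: T rot1 at col 1 lands with bottom-row=1; cleared 0 line(s) (total 0); column heights now [0 4 3 1 1 0 0], max=4
Drop 3: S rot0 at col 3 lands with bottom-row=1; cleared 0 line(s) (total 0); column heights now [0 4 3 2 3 3 0], max=4
Drop 4: J rot3 at col 2 lands with bottom-row=3; cleared 0 line(s) (total 0); column heights now [0 4 4 6 3 3 0], max=6

Answer: .......
.......
.......
.......
.......
...#...
...#...
.###...
.##.##.
.#.##..
.####..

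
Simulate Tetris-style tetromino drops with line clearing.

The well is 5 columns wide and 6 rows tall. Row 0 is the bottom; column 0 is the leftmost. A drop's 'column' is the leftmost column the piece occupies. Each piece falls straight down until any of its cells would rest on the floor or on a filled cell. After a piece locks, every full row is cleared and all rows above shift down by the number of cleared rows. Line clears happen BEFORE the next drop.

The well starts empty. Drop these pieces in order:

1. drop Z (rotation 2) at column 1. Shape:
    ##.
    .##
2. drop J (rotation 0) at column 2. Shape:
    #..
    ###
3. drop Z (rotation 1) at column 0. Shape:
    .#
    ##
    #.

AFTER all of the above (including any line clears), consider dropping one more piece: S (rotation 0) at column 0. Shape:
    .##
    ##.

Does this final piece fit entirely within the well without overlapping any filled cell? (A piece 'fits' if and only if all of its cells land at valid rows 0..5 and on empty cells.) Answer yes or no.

Answer: yes

Derivation:
Drop 1: Z rot2 at col 1 lands with bottom-row=0; cleared 0 line(s) (total 0); column heights now [0 2 2 1 0], max=2
Drop 2: J rot0 at col 2 lands with bottom-row=2; cleared 0 line(s) (total 0); column heights now [0 2 4 3 3], max=4
Drop 3: Z rot1 at col 0 lands with bottom-row=1; cleared 1 line(s) (total 1); column heights now [2 3 3 1 0], max=3
Test piece S rot0 at col 0 (width 3): heights before test = [2 3 3 1 0]; fits = True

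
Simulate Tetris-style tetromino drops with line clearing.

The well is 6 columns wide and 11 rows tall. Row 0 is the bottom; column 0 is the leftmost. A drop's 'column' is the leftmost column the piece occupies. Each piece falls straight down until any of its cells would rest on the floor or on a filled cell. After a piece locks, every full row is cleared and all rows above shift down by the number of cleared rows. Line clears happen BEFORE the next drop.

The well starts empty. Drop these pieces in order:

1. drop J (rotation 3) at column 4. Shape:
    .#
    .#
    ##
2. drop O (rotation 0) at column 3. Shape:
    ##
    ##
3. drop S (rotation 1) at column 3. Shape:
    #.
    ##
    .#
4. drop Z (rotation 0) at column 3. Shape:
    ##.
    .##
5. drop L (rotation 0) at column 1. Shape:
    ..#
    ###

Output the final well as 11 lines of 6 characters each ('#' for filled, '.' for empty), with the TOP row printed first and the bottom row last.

Answer: ......
......
...#..
.###..
...##.
...###
...##.
....#.
...###
...###
....##

Derivation:
Drop 1: J rot3 at col 4 lands with bottom-row=0; cleared 0 line(s) (total 0); column heights now [0 0 0 0 1 3], max=3
Drop 2: O rot0 at col 3 lands with bottom-row=1; cleared 0 line(s) (total 0); column heights now [0 0 0 3 3 3], max=3
Drop 3: S rot1 at col 3 lands with bottom-row=3; cleared 0 line(s) (total 0); column heights now [0 0 0 6 5 3], max=6
Drop 4: Z rot0 at col 3 lands with bottom-row=5; cleared 0 line(s) (total 0); column heights now [0 0 0 7 7 6], max=7
Drop 5: L rot0 at col 1 lands with bottom-row=7; cleared 0 line(s) (total 0); column heights now [0 8 8 9 7 6], max=9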